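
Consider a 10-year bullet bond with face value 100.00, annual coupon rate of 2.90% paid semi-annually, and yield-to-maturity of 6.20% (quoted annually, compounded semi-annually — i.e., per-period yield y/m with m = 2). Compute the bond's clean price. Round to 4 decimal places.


Coupon per period c = face * coupon_rate / m = 1.450000
Periods per year m = 2; per-period yield y/m = 0.031000
Number of cashflows N = 20
Cashflows (t years, CF_t, discount factor 1/(1+y/m)^(m*t), PV):
  t = 0.5000: CF_t = 1.450000, DF = 0.969932, PV = 1.406402
  t = 1.0000: CF_t = 1.450000, DF = 0.940768, PV = 1.364114
  t = 1.5000: CF_t = 1.450000, DF = 0.912481, PV = 1.323098
  t = 2.0000: CF_t = 1.450000, DF = 0.885045, PV = 1.283315
  t = 2.5000: CF_t = 1.450000, DF = 0.858434, PV = 1.244729
  t = 3.0000: CF_t = 1.450000, DF = 0.832622, PV = 1.207302
  t = 3.5000: CF_t = 1.450000, DF = 0.807587, PV = 1.171001
  t = 4.0000: CF_t = 1.450000, DF = 0.783305, PV = 1.135792
  t = 4.5000: CF_t = 1.450000, DF = 0.759752, PV = 1.101641
  t = 5.0000: CF_t = 1.450000, DF = 0.736908, PV = 1.068517
  t = 5.5000: CF_t = 1.450000, DF = 0.714751, PV = 1.036389
  t = 6.0000: CF_t = 1.450000, DF = 0.693260, PV = 1.005227
  t = 6.5000: CF_t = 1.450000, DF = 0.672415, PV = 0.975002
  t = 7.0000: CF_t = 1.450000, DF = 0.652197, PV = 0.945685
  t = 7.5000: CF_t = 1.450000, DF = 0.632587, PV = 0.917251
  t = 8.0000: CF_t = 1.450000, DF = 0.613566, PV = 0.889671
  t = 8.5000: CF_t = 1.450000, DF = 0.595117, PV = 0.862920
  t = 9.0000: CF_t = 1.450000, DF = 0.577224, PV = 0.836974
  t = 9.5000: CF_t = 1.450000, DF = 0.559868, PV = 0.811808
  t = 10.0000: CF_t = 101.450000, DF = 0.543034, PV = 55.090758
Price P = sum_t PV_t = 75.677594

Answer: Price = 75.6776


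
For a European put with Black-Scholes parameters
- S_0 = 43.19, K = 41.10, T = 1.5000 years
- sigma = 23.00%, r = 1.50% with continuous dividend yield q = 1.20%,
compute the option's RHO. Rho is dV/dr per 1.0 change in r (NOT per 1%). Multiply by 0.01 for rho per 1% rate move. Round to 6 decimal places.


Answer: Rho = -28.908204

Derivation:
d1 = 0.3329029284; d2 = 0.0512116080
phi(d1) = 0.3774373392; exp(-qT) = 0.9821610324; exp(-rT) = 0.9777512372
N(-d2) = 0.4795784511
Rho = -K*T*exp(-rT)*N(-d2) = -41.1000 * 1.5000 * 0.9777512372 * 0.4795784511 = -28.908204


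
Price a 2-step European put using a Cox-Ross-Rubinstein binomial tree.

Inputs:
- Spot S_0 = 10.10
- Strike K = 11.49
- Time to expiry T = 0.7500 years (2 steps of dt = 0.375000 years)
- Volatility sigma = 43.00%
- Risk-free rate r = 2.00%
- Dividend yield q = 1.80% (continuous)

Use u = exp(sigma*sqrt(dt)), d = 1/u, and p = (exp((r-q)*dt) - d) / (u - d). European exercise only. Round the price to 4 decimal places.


dt = T/N = 0.375000
u = exp(sigma*sqrt(dt)) = 1.301243; d = 1/u = 0.768496
p = (exp((r-q)*dt) - d) / (u - d) = 0.435956
Discount per step: exp(-r*dt) = 0.992528
Stock lattice S(k, i) with i counting down-moves:
  k=0: S(0,0) = 10.1000
  k=1: S(1,0) = 13.1426; S(1,1) = 7.7618
  k=2: S(2,0) = 17.1017; S(2,1) = 10.1000; S(2,2) = 5.9649
Terminal payoffs V(N, i) = max(K - S_T, 0):
  V(2,0) = 0.000000; V(2,1) = 1.390000; V(2,2) = 5.525083
Backward induction: V(k, i) = exp(-r*dt) * [p * V(k+1, i) + (1-p) * V(k+1, i+1)].
  V(1,0) = exp(-r*dt) * [p*0.000000 + (1-p)*1.390000] = 0.778163
  V(1,1) = exp(-r*dt) * [p*1.390000 + (1-p)*5.525083] = 3.694555
  V(0,0) = exp(-r*dt) * [p*0.778163 + (1-p)*3.694555] = 2.405031

Answer: Price = V(0,0) = 2.4050


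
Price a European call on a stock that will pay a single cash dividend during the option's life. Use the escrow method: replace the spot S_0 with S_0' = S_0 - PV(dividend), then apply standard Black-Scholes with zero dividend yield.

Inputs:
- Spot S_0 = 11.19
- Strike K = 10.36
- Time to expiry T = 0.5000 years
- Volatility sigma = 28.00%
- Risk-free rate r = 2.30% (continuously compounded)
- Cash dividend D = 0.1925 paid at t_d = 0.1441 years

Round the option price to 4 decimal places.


Answer: Price = 1.2692

Derivation:
PV(D) = D * exp(-r * t_d) = 0.1925 * 0.99669119 = 0.19186305
S_0' = S_0 - PV(D) = 11.1900 - 0.19186305 = 10.99813695
d1 = (ln(S_0'/K) + (r + sigma^2/2)*T) / (sigma*sqrt(T)) = 0.45898126
d2 = d1 - sigma*sqrt(T) = 0.26099136
exp(-rT) = 0.98856587
N(d1) = 0.67687619; N(d2) = 0.60295042
C = S_0' * N(d1) - K * exp(-rT) * N(d2) = 10.99813695 * 0.67687619 - 10.3600 * 0.98856587 * 0.60295042 = 1.2692


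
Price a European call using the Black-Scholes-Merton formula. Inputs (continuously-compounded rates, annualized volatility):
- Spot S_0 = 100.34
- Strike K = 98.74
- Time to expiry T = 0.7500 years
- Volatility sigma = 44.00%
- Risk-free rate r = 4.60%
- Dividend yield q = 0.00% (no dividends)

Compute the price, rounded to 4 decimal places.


d1 = (ln(S/K) + (r - q + 0.5*sigma^2) * T) / (sigma * sqrt(T)) = 0.32324867
d2 = d1 - sigma * sqrt(T) = -0.05780251
exp(-rT) = 0.96608834; exp(-qT) = 1.00000000
C = S_0 * exp(-qT) * N(d1) - K * exp(-rT) * N(d2)
N(d1) = 0.62674654; N(d2) = 0.47695297
C = 100.3400 * 1.00000000 * 0.62674654 - 98.7400 * 0.96608834 * 0.47695297 = 17.3905

Answer: Price = 17.3905


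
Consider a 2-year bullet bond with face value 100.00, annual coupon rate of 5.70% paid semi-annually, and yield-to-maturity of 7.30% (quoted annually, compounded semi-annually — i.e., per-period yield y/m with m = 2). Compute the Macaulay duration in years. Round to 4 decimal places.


Coupon per period c = face * coupon_rate / m = 2.850000
Periods per year m = 2; per-period yield y/m = 0.036500
Number of cashflows N = 4
Cashflows (t years, CF_t, discount factor 1/(1+y/m)^(m*t), PV):
  t = 0.5000: CF_t = 2.850000, DF = 0.964785, PV = 2.749638
  t = 1.0000: CF_t = 2.850000, DF = 0.930811, PV = 2.652811
  t = 1.5000: CF_t = 2.850000, DF = 0.898033, PV = 2.559393
  t = 2.0000: CF_t = 102.850000, DF = 0.866409, PV = 89.110129
Price P = sum_t PV_t = 97.071970
Macaulay numerator sum_t t * PV_t:
  t * PV_t at t = 0.5000: 1.374819
  t * PV_t at t = 1.0000: 2.652811
  t * PV_t at t = 1.5000: 3.839089
  t * PV_t at t = 2.0000: 178.220257
Macaulay duration D = (sum_t t * PV_t) / P = 186.086976 / 97.071970 = 1.917000

Answer: Macaulay duration = 1.9170 years


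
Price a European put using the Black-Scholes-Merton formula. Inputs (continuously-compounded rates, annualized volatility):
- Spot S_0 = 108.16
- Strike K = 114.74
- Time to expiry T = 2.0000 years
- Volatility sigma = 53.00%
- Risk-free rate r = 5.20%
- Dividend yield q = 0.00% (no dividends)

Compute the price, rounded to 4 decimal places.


Answer: Price = 28.5826

Derivation:
d1 = (ln(S/K) + (r - q + 0.5*sigma^2) * T) / (sigma * sqrt(T)) = 0.43472780
d2 = d1 - sigma * sqrt(T) = -0.31480539
exp(-rT) = 0.90122530; exp(-qT) = 1.00000000
P = K * exp(-rT) * N(-d2) - S_0 * exp(-qT) * N(-d1)
N(-d1) = 0.33188001; N(-d2) = 0.62354529
P = 114.7400 * 0.90122530 * 0.62354529 - 108.1600 * 1.00000000 * 0.33188001 = 28.5826


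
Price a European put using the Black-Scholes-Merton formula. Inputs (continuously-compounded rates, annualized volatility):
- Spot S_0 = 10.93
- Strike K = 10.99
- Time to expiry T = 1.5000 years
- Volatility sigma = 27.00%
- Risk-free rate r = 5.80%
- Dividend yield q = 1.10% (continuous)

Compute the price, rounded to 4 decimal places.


d1 = (ln(S/K) + (r - q + 0.5*sigma^2) * T) / (sigma * sqrt(T)) = 0.36198177
d2 = d1 - sigma * sqrt(T) = 0.03130065
exp(-rT) = 0.91667710; exp(-qT) = 0.98363538
P = K * exp(-rT) * N(-d2) - S_0 * exp(-qT) * N(-d1)
N(-d1) = 0.35868283; N(-d2) = 0.48751489
P = 10.9900 * 0.91667710 * 0.48751489 - 10.9300 * 0.98363538 * 0.35868283 = 1.0551

Answer: Price = 1.0551


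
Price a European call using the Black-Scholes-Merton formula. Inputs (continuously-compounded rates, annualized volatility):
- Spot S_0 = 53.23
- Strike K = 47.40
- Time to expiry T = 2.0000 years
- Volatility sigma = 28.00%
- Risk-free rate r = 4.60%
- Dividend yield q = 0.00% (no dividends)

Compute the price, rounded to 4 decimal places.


d1 = (ln(S/K) + (r - q + 0.5*sigma^2) * T) / (sigma * sqrt(T)) = 0.72326902
d2 = d1 - sigma * sqrt(T) = 0.32728922
exp(-rT) = 0.91210515; exp(-qT) = 1.00000000
C = S_0 * exp(-qT) * N(d1) - K * exp(-rT) * N(d2)
N(d1) = 0.76524269; N(d2) = 0.62827543
C = 53.2300 * 1.00000000 * 0.76524269 - 47.4000 * 0.91210515 * 0.62827543 = 13.5711

Answer: Price = 13.5711


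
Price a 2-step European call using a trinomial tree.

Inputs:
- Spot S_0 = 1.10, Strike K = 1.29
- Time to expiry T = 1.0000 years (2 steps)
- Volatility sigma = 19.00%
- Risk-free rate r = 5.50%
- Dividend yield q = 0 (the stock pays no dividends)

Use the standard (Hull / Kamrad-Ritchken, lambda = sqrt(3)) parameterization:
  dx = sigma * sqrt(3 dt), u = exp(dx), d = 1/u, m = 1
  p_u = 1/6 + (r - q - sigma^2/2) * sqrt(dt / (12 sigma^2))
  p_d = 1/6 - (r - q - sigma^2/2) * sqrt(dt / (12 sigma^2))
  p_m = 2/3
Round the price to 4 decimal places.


dt = T/N = 0.500000; dx = sigma*sqrt(3*dt) = 0.232702
u = exp(dx) = 1.262005; d = 1/u = 0.792390
p_u = 0.206363, p_m = 0.666667, p_d = 0.126970
Discount per step: exp(-r*dt) = 0.972875
Stock lattice S(k, j) with j the centered position index:
  k=0: S(0,+0) = 1.1000
  k=1: S(1,-1) = 0.8716; S(1,+0) = 1.1000; S(1,+1) = 1.3882
  k=2: S(2,-2) = 0.6907; S(2,-1) = 0.8716; S(2,+0) = 1.1000; S(2,+1) = 1.3882; S(2,+2) = 1.7519
Terminal payoffs V(N, j) = max(S_T - K, 0):
  V(2,-2) = 0.000000; V(2,-1) = 0.000000; V(2,+0) = 0.000000; V(2,+1) = 0.098205; V(2,+2) = 0.461922
Backward induction: V(k, j) = exp(-r*dt) * [p_u * V(k+1, j+1) + p_m * V(k+1, j) + p_d * V(k+1, j-1)]
  V(1,-1) = exp(-r*dt) * [p_u*0.000000 + p_m*0.000000 + p_d*0.000000] = 0.000000
  V(1,+0) = exp(-r*dt) * [p_u*0.098205 + p_m*0.000000 + p_d*0.000000] = 0.019716
  V(1,+1) = exp(-r*dt) * [p_u*0.461922 + p_m*0.098205 + p_d*0.000000] = 0.156432
  V(0,+0) = exp(-r*dt) * [p_u*0.156432 + p_m*0.019716 + p_d*0.000000] = 0.044194

Answer: Price = V(0,0) = 0.0442


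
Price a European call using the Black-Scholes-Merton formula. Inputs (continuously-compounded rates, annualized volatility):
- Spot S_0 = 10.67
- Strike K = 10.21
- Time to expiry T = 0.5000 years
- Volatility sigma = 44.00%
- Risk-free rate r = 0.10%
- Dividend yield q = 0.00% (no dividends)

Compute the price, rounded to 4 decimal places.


Answer: Price = 1.5360

Derivation:
d1 = (ln(S/K) + (r - q + 0.5*sigma^2) * T) / (sigma * sqrt(T)) = 0.29881186
d2 = d1 - sigma * sqrt(T) = -0.01231512
exp(-rT) = 0.99950012; exp(-qT) = 1.00000000
C = S_0 * exp(-qT) * N(d1) - K * exp(-rT) * N(d2)
N(d1) = 0.61745820; N(d2) = 0.49508710
C = 10.6700 * 1.00000000 * 0.61745820 - 10.2100 * 0.99950012 * 0.49508710 = 1.5360


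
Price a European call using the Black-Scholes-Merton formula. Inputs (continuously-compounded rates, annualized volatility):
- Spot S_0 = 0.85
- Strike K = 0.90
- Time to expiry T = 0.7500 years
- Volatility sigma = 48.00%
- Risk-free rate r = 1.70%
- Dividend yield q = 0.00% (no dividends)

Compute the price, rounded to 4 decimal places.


Answer: Price = 0.1246

Derivation:
d1 = (ln(S/K) + (r - q + 0.5*sigma^2) * T) / (sigma * sqrt(T)) = 0.10101606
d2 = d1 - sigma * sqrt(T) = -0.31467614
exp(-rT) = 0.98733094; exp(-qT) = 1.00000000
C = S_0 * exp(-qT) * N(d1) - K * exp(-rT) * N(d2)
N(d1) = 0.54023114; N(d2) = 0.37650378
C = 0.8500 * 1.00000000 * 0.54023114 - 0.9000 * 0.98733094 * 0.37650378 = 0.1246


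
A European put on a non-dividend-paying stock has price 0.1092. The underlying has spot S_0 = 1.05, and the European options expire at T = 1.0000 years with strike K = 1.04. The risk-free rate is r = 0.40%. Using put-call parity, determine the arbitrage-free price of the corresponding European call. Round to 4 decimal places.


Put-call parity: C - P = S_0 * exp(-qT) - K * exp(-rT).
S_0 * exp(-qT) = 1.0500 * 1.00000000 = 1.05000000
K * exp(-rT) = 1.0400 * 0.99600799 = 1.03584831
C = P + S*exp(-qT) - K*exp(-rT)
C = 0.1092 + 1.05000000 - 1.03584831 = 0.1234

Answer: Call price = 0.1234


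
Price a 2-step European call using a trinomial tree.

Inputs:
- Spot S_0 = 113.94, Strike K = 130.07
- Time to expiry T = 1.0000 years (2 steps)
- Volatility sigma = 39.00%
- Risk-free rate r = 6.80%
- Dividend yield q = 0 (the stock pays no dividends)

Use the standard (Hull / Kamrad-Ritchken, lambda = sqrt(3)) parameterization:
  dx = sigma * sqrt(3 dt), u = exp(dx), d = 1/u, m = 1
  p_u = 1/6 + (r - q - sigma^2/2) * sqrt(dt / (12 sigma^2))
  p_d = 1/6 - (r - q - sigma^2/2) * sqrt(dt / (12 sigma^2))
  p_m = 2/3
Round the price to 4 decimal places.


dt = T/N = 0.500000; dx = sigma*sqrt(3*dt) = 0.477650
u = exp(dx) = 1.612282; d = 1/u = 0.620239
p_u = 0.162453, p_m = 0.666667, p_d = 0.170880
Discount per step: exp(-r*dt) = 0.966572
Stock lattice S(k, j) with j the centered position index:
  k=0: S(0,+0) = 113.9400
  k=1: S(1,-1) = 70.6700; S(1,+0) = 113.9400; S(1,+1) = 183.7034
  k=2: S(2,-2) = 43.8323; S(2,-1) = 70.6700; S(2,+0) = 113.9400; S(2,+1) = 183.7034; S(2,+2) = 296.1817
Terminal payoffs V(N, j) = max(S_T - K, 0):
  V(2,-2) = 0.000000; V(2,-1) = 0.000000; V(2,+0) = 0.000000; V(2,+1) = 53.633399; V(2,+2) = 166.111663
Backward induction: V(k, j) = exp(-r*dt) * [p_u * V(k+1, j+1) + p_m * V(k+1, j) + p_d * V(k+1, j-1)]
  V(1,-1) = exp(-r*dt) * [p_u*0.000000 + p_m*0.000000 + p_d*0.000000] = 0.000000
  V(1,+0) = exp(-r*dt) * [p_u*53.633399 + p_m*0.000000 + p_d*0.000000] = 8.421665
  V(1,+1) = exp(-r*dt) * [p_u*166.111663 + p_m*53.633399 + p_d*0.000000] = 60.643656
  V(0,+0) = exp(-r*dt) * [p_u*60.643656 + p_m*8.421665 + p_d*0.000000] = 14.949195

Answer: Price = V(0,0) = 14.9492


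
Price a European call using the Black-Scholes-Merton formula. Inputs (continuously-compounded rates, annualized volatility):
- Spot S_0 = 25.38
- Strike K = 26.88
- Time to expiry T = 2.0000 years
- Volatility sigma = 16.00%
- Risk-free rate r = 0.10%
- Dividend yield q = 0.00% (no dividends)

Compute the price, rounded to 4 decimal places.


Answer: Price = 1.6980

Derivation:
d1 = (ln(S/K) + (r - q + 0.5*sigma^2) * T) / (sigma * sqrt(T)) = -0.13179168
d2 = d1 - sigma * sqrt(T) = -0.35806585
exp(-rT) = 0.99800200; exp(-qT) = 1.00000000
C = S_0 * exp(-qT) * N(d1) - K * exp(-rT) * N(d2)
N(d1) = 0.44757453; N(d2) = 0.36014702
C = 25.3800 * 1.00000000 * 0.44757453 - 26.8800 * 0.99800200 * 0.36014702 = 1.6980


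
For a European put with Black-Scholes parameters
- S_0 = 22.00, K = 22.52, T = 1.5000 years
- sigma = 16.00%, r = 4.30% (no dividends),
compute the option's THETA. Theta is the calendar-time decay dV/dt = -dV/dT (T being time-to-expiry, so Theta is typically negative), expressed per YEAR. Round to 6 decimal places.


Answer: Theta = -0.133279

Derivation:
d1 = 0.3079143843; d2 = 0.1119552049
phi(d1) = 0.3804714386; exp(-qT) = 1.0000000000; exp(-rT) = 0.9375361143
Theta = -S*exp(-qT)*phi(d1)*sigma/(2*sqrt(T)) + r*K*exp(-rT)*N(-d2) - q*S*exp(-qT)*N(-d1)
N(-d1) = 0.3790737401; N(-d2) = 0.4554294623; sqrt(T) = 1.2247448714
Term 1 = -22.0000 * 1.0000000000 * 0.3804714386 * 0.1600 / (2 * 1.2247448714) = -0.5467503866
Term 2 = 0.0430 * 22.5200 * 0.9375361143 * 0.4554294623 = 0.4134718716
Term 3 = 0 (no dividend yield, q = 0)
Theta = -0.5467503866 + (0.4134718716) + (0.0000000000) = -0.133279


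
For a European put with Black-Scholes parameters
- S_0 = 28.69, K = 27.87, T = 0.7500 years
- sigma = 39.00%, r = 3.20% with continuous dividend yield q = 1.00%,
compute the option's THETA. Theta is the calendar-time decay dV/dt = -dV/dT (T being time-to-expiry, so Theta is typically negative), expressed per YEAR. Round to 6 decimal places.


d1 = 0.3035834688; d2 = -0.0341664387
phi(d1) = 0.3809755823; exp(-qT) = 0.9925280548; exp(-rT) = 0.9762857098
Theta = -S*exp(-qT)*phi(d1)*sigma/(2*sqrt(T)) + r*K*exp(-rT)*N(-d2) - q*S*exp(-qT)*N(-d1)
N(-d1) = 0.3807226238; N(-d2) = 0.5136277855; sqrt(T) = 0.8660254038
Term 1 = -28.6900 * 0.9925280548 * 0.3809755823 * 0.3900 / (2 * 0.8660254038) = -2.4427243453
Term 2 = 0.0320 * 27.8700 * 0.9762857098 * 0.5136277855 = 0.4472109091
Term 3 = -0.0100 * 28.6900 * 0.9925280548 * 0.3807226238 = -0.1084131653
Theta = -2.4427243453 + (0.4472109091) + (-0.1084131653) = -2.103927

Answer: Theta = -2.103927


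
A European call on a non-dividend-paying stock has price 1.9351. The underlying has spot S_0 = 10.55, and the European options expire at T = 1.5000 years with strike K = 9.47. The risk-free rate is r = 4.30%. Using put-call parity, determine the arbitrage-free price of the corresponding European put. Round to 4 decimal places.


Answer: Put price = 0.2636

Derivation:
Put-call parity: C - P = S_0 * exp(-qT) - K * exp(-rT).
S_0 * exp(-qT) = 10.5500 * 1.00000000 = 10.55000000
K * exp(-rT) = 9.4700 * 0.93753611 = 8.87846700
P = C - S*exp(-qT) + K*exp(-rT)
P = 1.9351 - 10.55000000 + 8.87846700 = 0.2636


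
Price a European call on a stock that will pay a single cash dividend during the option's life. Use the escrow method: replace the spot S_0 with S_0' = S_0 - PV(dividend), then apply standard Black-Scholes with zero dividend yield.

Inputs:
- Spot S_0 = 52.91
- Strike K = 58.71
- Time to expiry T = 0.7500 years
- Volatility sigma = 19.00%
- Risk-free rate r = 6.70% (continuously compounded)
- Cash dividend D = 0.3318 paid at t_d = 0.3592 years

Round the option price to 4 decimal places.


PV(D) = D * exp(-r * t_d) = 0.3318 * 0.97622089 = 0.32391009
S_0' = S_0 - PV(D) = 52.9100 - 0.32391009 = 52.58608991
d1 = (ln(S_0'/K) + (r + sigma^2/2)*T) / (sigma*sqrt(T)) = -0.28181339
d2 = d1 - sigma*sqrt(T) = -0.44635822
exp(-rT) = 0.95099165
N(d1) = 0.38904330; N(d2) = 0.32766925
C = S_0' * N(d1) - K * exp(-rT) * N(d2) = 52.58608991 * 0.38904330 - 58.7100 * 0.95099165 * 0.32766925 = 2.1636

Answer: Price = 2.1636


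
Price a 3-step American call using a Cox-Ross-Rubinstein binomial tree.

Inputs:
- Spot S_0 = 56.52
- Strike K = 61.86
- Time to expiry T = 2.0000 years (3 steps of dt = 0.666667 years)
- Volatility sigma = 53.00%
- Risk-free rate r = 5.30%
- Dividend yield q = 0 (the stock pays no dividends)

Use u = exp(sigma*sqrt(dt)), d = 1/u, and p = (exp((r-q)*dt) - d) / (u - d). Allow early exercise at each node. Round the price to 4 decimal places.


dt = T/N = 0.666667
u = exp(sigma*sqrt(dt)) = 1.541480; d = 1/u = 0.648727
p = (exp((r-q)*dt) - d) / (u - d) = 0.433757
Discount per step: exp(-r*dt) = 0.965284
Stock lattice S(k, i) with i counting down-moves:
  k=0: S(0,0) = 56.5200
  k=1: S(1,0) = 87.1245; S(1,1) = 36.6661
  k=2: S(2,0) = 134.3006; S(2,1) = 56.5200; S(2,2) = 23.7863
  k=3: S(3,0) = 207.0218; S(3,1) = 87.1245; S(3,2) = 36.6661; S(3,3) = 15.4308
Terminal payoffs V(N, i) = max(S_T - K, 0):
  V(3,0) = 145.161804; V(3,1) = 25.264467; V(3,2) = 0.000000; V(3,3) = 0.000000
Backward induction: V(k, i) = exp(-r*dt) * [p * V(k+1, i) + (1-p) * V(k+1, i+1)]; then take max(V_cont, immediate exercise) for American.
  V(2,0) = exp(-r*dt) * [p*145.161804 + (1-p)*25.264467] = 74.588205; exercise = 72.440649; V(2,0) = max -> 74.588205
  V(2,1) = exp(-r*dt) * [p*25.264467 + (1-p)*0.000000] = 10.578193; exercise = 0.000000; V(2,1) = max -> 10.578193
  V(2,2) = exp(-r*dt) * [p*0.000000 + (1-p)*0.000000] = 0.000000; exercise = 0.000000; V(2,2) = max -> 0.000000
  V(1,0) = exp(-r*dt) * [p*74.588205 + (1-p)*10.578193] = 37.011849; exercise = 25.264467; V(1,0) = max -> 37.011849
  V(1,1) = exp(-r*dt) * [p*10.578193 + (1-p)*0.000000] = 4.429073; exercise = 0.000000; V(1,1) = max -> 4.429073
  V(0,0) = exp(-r*dt) * [p*37.011849 + (1-p)*4.429073] = 17.917670; exercise = 0.000000; V(0,0) = max -> 17.917670

Answer: Price = V(0,0) = 17.9177


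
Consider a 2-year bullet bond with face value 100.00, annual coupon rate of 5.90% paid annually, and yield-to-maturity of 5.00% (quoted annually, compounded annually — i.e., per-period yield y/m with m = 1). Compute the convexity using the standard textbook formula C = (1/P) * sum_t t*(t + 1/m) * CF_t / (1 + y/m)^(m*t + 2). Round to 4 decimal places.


Coupon per period c = face * coupon_rate / m = 5.900000
Periods per year m = 1; per-period yield y/m = 0.050000
Number of cashflows N = 2
Cashflows (t years, CF_t, discount factor 1/(1+y/m)^(m*t), PV):
  t = 1.0000: CF_t = 5.900000, DF = 0.952381, PV = 5.619048
  t = 2.0000: CF_t = 105.900000, DF = 0.907029, PV = 96.054422
Price P = sum_t PV_t = 101.673469
Convexity numerator sum_t t*(t + 1/m) * CF_t / (1+y/m)^(m*t + 2):
  t = 1.0000: term = 10.193284
  t = 2.0000: term = 522.745152
Convexity = (1/P) * sum = 532.938436 / 101.673469 = 5.241667

Answer: Convexity = 5.2417


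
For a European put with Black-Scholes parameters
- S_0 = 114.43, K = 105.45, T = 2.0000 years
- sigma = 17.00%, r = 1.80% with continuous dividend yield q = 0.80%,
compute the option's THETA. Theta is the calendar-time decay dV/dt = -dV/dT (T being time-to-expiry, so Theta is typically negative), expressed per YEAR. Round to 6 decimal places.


Answer: Theta = -1.896514

Derivation:
d1 = 0.5433340932; d2 = 0.3029177876
phi(d1) = 0.3441958330; exp(-qT) = 0.9841273201; exp(-rT) = 0.9646402935
Theta = -S*exp(-qT)*phi(d1)*sigma/(2*sqrt(T)) + r*K*exp(-rT)*N(-d2) - q*S*exp(-qT)*N(-d1)
N(-d1) = 0.2934498973; N(-d2) = 0.3809762576; sqrt(T) = 1.4142135624
Term 1 = -114.4300 * 0.9841273201 * 0.3441958330 * 0.1700 / (2 * 1.4142135624) = -2.3297038767
Term 2 = 0.0180 * 105.4500 * 0.9646402935 * 0.3809762576 = 0.6975613334
Term 3 = -0.0080 * 114.4300 * 0.9841273201 * 0.2934498973 = -0.2643718043
Theta = -2.3297038767 + (0.6975613334) + (-0.2643718043) = -1.896514


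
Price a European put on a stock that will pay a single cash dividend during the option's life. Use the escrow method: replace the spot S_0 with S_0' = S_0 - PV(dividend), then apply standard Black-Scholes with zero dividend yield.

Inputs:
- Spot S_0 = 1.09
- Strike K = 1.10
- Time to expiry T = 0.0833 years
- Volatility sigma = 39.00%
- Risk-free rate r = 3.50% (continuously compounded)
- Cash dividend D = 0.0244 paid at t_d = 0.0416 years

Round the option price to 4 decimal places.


Answer: Price = 0.0657

Derivation:
PV(D) = D * exp(-r * t_d) = 0.0244 * 0.99854506 = 0.02436450
S_0' = S_0 - PV(D) = 1.0900 - 0.02436450 = 1.06563550
d1 = (ln(S_0'/K) + (r + sigma^2/2)*T) / (sigma*sqrt(T)) = -0.19978876
d2 = d1 - sigma*sqrt(T) = -0.31234954
exp(-rT) = 0.99708875
N(-d1) = 0.57917710; N(-d2) = 0.62261255
P = K * exp(-rT) * N(-d2) - S_0' * N(-d1) = 1.1000 * 0.99708875 * 0.62261255 - 1.06563550 * 0.57917710 = 0.0657


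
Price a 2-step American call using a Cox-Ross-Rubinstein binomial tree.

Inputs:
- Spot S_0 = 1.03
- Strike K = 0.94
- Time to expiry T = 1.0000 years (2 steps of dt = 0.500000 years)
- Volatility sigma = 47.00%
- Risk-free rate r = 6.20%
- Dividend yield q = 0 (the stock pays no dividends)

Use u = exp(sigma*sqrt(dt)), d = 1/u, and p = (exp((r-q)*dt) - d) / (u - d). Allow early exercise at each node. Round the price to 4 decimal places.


Answer: Price = V(0,0) = 0.2572

Derivation:
dt = T/N = 0.500000
u = exp(sigma*sqrt(dt)) = 1.394227; d = 1/u = 0.717243
p = (exp((r-q)*dt) - d) / (u - d) = 0.464180
Discount per step: exp(-r*dt) = 0.969476
Stock lattice S(k, i) with i counting down-moves:
  k=0: S(0,0) = 1.0300
  k=1: S(1,0) = 1.4361; S(1,1) = 0.7388
  k=2: S(2,0) = 2.0022; S(2,1) = 1.0300; S(2,2) = 0.5299
Terminal payoffs V(N, i) = max(S_T - K, 0):
  V(2,0) = 1.062185; V(2,1) = 0.090000; V(2,2) = 0.000000
Backward induction: V(k, i) = exp(-r*dt) * [p * V(k+1, i) + (1-p) * V(k+1, i+1)]; then take max(V_cont, immediate exercise) for American.
  V(1,0) = exp(-r*dt) * [p*1.062185 + (1-p)*0.090000] = 0.524747; exercise = 0.496054; V(1,0) = max -> 0.524747
  V(1,1) = exp(-r*dt) * [p*0.090000 + (1-p)*0.000000] = 0.040501; exercise = 0.000000; V(1,1) = max -> 0.040501
  V(0,0) = exp(-r*dt) * [p*0.524747 + (1-p)*0.040501] = 0.257181; exercise = 0.090000; V(0,0) = max -> 0.257181


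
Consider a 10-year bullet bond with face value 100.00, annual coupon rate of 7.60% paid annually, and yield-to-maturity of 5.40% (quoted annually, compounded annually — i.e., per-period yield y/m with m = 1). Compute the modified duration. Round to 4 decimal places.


Coupon per period c = face * coupon_rate / m = 7.600000
Periods per year m = 1; per-period yield y/m = 0.054000
Number of cashflows N = 10
Cashflows (t years, CF_t, discount factor 1/(1+y/m)^(m*t), PV):
  t = 1.0000: CF_t = 7.600000, DF = 0.948767, PV = 7.210626
  t = 2.0000: CF_t = 7.600000, DF = 0.900158, PV = 6.841201
  t = 3.0000: CF_t = 7.600000, DF = 0.854040, PV = 6.490703
  t = 4.0000: CF_t = 7.600000, DF = 0.810285, PV = 6.158163
  t = 5.0000: CF_t = 7.600000, DF = 0.768771, PV = 5.842659
  t = 6.0000: CF_t = 7.600000, DF = 0.729384, PV = 5.543320
  t = 7.0000: CF_t = 7.600000, DF = 0.692015, PV = 5.259317
  t = 8.0000: CF_t = 7.600000, DF = 0.656561, PV = 4.989864
  t = 9.0000: CF_t = 7.600000, DF = 0.622923, PV = 4.734216
  t = 10.0000: CF_t = 107.600000, DF = 0.591009, PV = 63.592539
Price P = sum_t PV_t = 116.662608
First compute Macaulay numerator sum_t t * PV_t:
  t * PV_t at t = 1.0000: 7.210626
  t * PV_t at t = 2.0000: 13.682403
  t * PV_t at t = 3.0000: 19.472110
  t * PV_t at t = 4.0000: 24.632650
  t * PV_t at t = 5.0000: 29.213295
  t * PV_t at t = 6.0000: 33.259918
  t * PV_t at t = 7.0000: 36.815216
  t * PV_t at t = 8.0000: 39.918912
  t * PV_t at t = 9.0000: 42.607947
  t * PV_t at t = 10.0000: 635.925386
Macaulay duration D = 882.738463 / 116.662608 = 7.566593
Modified duration = D / (1 + y/m) = 7.566593 / (1 + 0.054000) = 7.178931

Answer: Modified duration = 7.1789


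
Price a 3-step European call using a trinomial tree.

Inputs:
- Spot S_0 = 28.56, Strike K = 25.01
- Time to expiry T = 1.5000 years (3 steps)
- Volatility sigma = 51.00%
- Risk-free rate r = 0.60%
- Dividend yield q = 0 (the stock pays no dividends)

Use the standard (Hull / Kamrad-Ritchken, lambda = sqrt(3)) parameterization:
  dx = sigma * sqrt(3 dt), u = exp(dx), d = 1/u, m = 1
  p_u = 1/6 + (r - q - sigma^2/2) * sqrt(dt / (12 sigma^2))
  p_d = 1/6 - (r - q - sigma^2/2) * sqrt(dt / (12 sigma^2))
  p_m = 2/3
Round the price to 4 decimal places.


Answer: Price = V(0,0) = 8.3084

Derivation:
dt = T/N = 0.500000; dx = sigma*sqrt(3*dt) = 0.624620
u = exp(dx) = 1.867536; d = 1/u = 0.535465
p_u = 0.117016, p_m = 0.666667, p_d = 0.216317
Discount per step: exp(-r*dt) = 0.997004
Stock lattice S(k, j) with j the centered position index:
  k=0: S(0,+0) = 28.5600
  k=1: S(1,-1) = 15.2929; S(1,+0) = 28.5600; S(1,+1) = 53.3368
  k=2: S(2,-2) = 8.1888; S(2,-1) = 15.2929; S(2,+0) = 28.5600; S(2,+1) = 53.3368; S(2,+2) = 99.6084
  k=3: S(3,-3) = 4.3848; S(3,-2) = 8.1888; S(3,-1) = 15.2929; S(3,+0) = 28.5600; S(3,+1) = 53.3368; S(3,+2) = 99.6084; S(3,+3) = 186.0223
Terminal payoffs V(N, j) = max(S_T - K, 0):
  V(3,-3) = 0.000000; V(3,-2) = 0.000000; V(3,-1) = 0.000000; V(3,+0) = 3.550000; V(3,+1) = 28.326827; V(3,+2) = 74.598441; V(3,+3) = 161.012343
Backward induction: V(k, j) = exp(-r*dt) * [p_u * V(k+1, j+1) + p_m * V(k+1, j) + p_d * V(k+1, j-1)]
  V(2,-2) = exp(-r*dt) * [p_u*0.000000 + p_m*0.000000 + p_d*0.000000] = 0.000000
  V(2,-1) = exp(-r*dt) * [p_u*3.550000 + p_m*0.000000 + p_d*0.000000] = 0.414164
  V(2,+0) = exp(-r*dt) * [p_u*28.326827 + p_m*3.550000 + p_d*0.000000] = 5.664353
  V(2,+1) = exp(-r*dt) * [p_u*74.598441 + p_m*28.326827 + p_d*3.550000] = 28.296705
  V(2,+2) = exp(-r*dt) * [p_u*161.012343 + p_m*74.598441 + p_d*28.326827] = 74.477193
  V(1,-1) = exp(-r*dt) * [p_u*5.664353 + p_m*0.414164 + p_d*0.000000] = 0.936119
  V(1,+0) = exp(-r*dt) * [p_u*28.296705 + p_m*5.664353 + p_d*0.414164] = 7.155508
  V(1,+1) = exp(-r*dt) * [p_u*74.477193 + p_m*28.296705 + p_d*5.664353] = 28.718538
  V(0,+0) = exp(-r*dt) * [p_u*28.718538 + p_m*7.155508 + p_d*0.936119] = 8.308416


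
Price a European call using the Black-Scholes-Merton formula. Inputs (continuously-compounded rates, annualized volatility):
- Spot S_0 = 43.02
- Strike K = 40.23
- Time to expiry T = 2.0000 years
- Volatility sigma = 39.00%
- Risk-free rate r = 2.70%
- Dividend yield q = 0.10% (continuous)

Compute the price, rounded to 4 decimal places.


Answer: Price = 11.4134

Derivation:
d1 = (ln(S/K) + (r - q + 0.5*sigma^2) * T) / (sigma * sqrt(T)) = 0.49162440
d2 = d1 - sigma * sqrt(T) = -0.05991889
exp(-rT) = 0.94743211; exp(-qT) = 0.99800200
C = S_0 * exp(-qT) * N(d1) - K * exp(-rT) * N(d2)
N(d1) = 0.68850755; N(d2) = 0.47611012
C = 43.0200 * 0.99800200 * 0.68850755 - 40.2300 * 0.94743211 * 0.47611012 = 11.4134


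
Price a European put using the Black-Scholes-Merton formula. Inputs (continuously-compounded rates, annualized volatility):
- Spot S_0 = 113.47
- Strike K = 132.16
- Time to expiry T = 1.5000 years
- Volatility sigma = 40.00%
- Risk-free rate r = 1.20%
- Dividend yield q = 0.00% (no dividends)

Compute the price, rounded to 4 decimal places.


Answer: Price = 32.5654

Derivation:
d1 = (ln(S/K) + (r - q + 0.5*sigma^2) * T) / (sigma * sqrt(T)) = -0.02954661
d2 = d1 - sigma * sqrt(T) = -0.51944456
exp(-rT) = 0.98216103; exp(-qT) = 1.00000000
P = K * exp(-rT) * N(-d2) - S_0 * exp(-qT) * N(-d1)
N(-d1) = 0.51178568; N(-d2) = 0.69827462
P = 132.1600 * 0.98216103 * 0.69827462 - 113.4700 * 1.00000000 * 0.51178568 = 32.5654


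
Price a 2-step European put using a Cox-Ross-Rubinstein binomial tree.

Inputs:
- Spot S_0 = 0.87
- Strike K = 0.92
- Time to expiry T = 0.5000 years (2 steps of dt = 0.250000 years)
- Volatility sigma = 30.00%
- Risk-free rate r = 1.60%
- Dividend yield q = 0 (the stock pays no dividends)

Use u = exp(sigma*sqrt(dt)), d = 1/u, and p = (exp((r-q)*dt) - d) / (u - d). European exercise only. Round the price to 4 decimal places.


dt = T/N = 0.250000
u = exp(sigma*sqrt(dt)) = 1.161834; d = 1/u = 0.860708
p = (exp((r-q)*dt) - d) / (u - d) = 0.475880
Discount per step: exp(-r*dt) = 0.996008
Stock lattice S(k, i) with i counting down-moves:
  k=0: S(0,0) = 0.8700
  k=1: S(1,0) = 1.0108; S(1,1) = 0.7488
  k=2: S(2,0) = 1.1744; S(2,1) = 0.8700; S(2,2) = 0.6445
Terminal payoffs V(N, i) = max(K - S_T, 0):
  V(2,0) = 0.000000; V(2,1) = 0.050000; V(2,2) = 0.275488
Backward induction: V(k, i) = exp(-r*dt) * [p * V(k+1, i) + (1-p) * V(k+1, i+1)].
  V(1,0) = exp(-r*dt) * [p*0.000000 + (1-p)*0.050000] = 0.026101
  V(1,1) = exp(-r*dt) * [p*0.050000 + (1-p)*0.275488] = 0.167511
  V(0,0) = exp(-r*dt) * [p*0.026101 + (1-p)*0.167511] = 0.099817

Answer: Price = V(0,0) = 0.0998


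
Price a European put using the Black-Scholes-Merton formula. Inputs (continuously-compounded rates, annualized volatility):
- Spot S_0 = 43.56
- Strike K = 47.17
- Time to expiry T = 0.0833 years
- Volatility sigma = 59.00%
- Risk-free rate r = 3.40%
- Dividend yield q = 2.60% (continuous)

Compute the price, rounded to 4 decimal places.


Answer: Price = 5.1790

Derivation:
d1 = (ln(S/K) + (r - q + 0.5*sigma^2) * T) / (sigma * sqrt(T)) = -0.37850846
d2 = d1 - sigma * sqrt(T) = -0.54879272
exp(-rT) = 0.99717181; exp(-qT) = 0.99783654
P = K * exp(-rT) * N(-d2) - S_0 * exp(-qT) * N(-d1)
N(-d1) = 0.64747355; N(-d2) = 0.70842615
P = 47.1700 * 0.99717181 * 0.70842615 - 43.5600 * 0.99783654 * 0.64747355 = 5.1790


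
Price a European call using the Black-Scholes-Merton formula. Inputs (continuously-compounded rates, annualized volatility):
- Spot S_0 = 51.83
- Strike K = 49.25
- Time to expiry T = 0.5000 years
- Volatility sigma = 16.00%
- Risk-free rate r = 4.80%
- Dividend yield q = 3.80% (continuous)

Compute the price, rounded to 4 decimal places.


d1 = (ln(S/K) + (r - q + 0.5*sigma^2) * T) / (sigma * sqrt(T)) = 0.55207154
d2 = d1 - sigma * sqrt(T) = 0.43893445
exp(-rT) = 0.97628571; exp(-qT) = 0.98117936
C = S_0 * exp(-qT) * N(d1) - K * exp(-rT) * N(d2)
N(d1) = 0.70955033; N(d2) = 0.66964548
C = 51.8300 * 0.98117936 * 0.70955033 - 49.2500 * 0.97628571 * 0.66964548 = 3.8859

Answer: Price = 3.8859


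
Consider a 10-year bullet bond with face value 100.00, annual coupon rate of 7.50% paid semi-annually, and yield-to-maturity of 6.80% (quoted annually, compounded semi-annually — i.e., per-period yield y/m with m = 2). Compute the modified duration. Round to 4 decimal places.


Answer: Modified duration = 7.0454

Derivation:
Coupon per period c = face * coupon_rate / m = 3.750000
Periods per year m = 2; per-period yield y/m = 0.034000
Number of cashflows N = 20
Cashflows (t years, CF_t, discount factor 1/(1+y/m)^(m*t), PV):
  t = 0.5000: CF_t = 3.750000, DF = 0.967118, PV = 3.626692
  t = 1.0000: CF_t = 3.750000, DF = 0.935317, PV = 3.507440
  t = 1.5000: CF_t = 3.750000, DF = 0.904562, PV = 3.392108
  t = 2.0000: CF_t = 3.750000, DF = 0.874818, PV = 3.280569
  t = 2.5000: CF_t = 3.750000, DF = 0.846052, PV = 3.172697
  t = 3.0000: CF_t = 3.750000, DF = 0.818233, PV = 3.068372
  t = 3.5000: CF_t = 3.750000, DF = 0.791327, PV = 2.967478
  t = 4.0000: CF_t = 3.750000, DF = 0.765307, PV = 2.869901
  t = 4.5000: CF_t = 3.750000, DF = 0.740142, PV = 2.775533
  t = 5.0000: CF_t = 3.750000, DF = 0.715805, PV = 2.684268
  t = 5.5000: CF_t = 3.750000, DF = 0.692268, PV = 2.596004
  t = 6.0000: CF_t = 3.750000, DF = 0.669505, PV = 2.510642
  t = 6.5000: CF_t = 3.750000, DF = 0.647490, PV = 2.428087
  t = 7.0000: CF_t = 3.750000, DF = 0.626199, PV = 2.348247
  t = 7.5000: CF_t = 3.750000, DF = 0.605608, PV = 2.271032
  t = 8.0000: CF_t = 3.750000, DF = 0.585695, PV = 2.196356
  t = 8.5000: CF_t = 3.750000, DF = 0.566436, PV = 2.124135
  t = 9.0000: CF_t = 3.750000, DF = 0.547810, PV = 2.054289
  t = 9.5000: CF_t = 3.750000, DF = 0.529797, PV = 1.986740
  t = 10.0000: CF_t = 103.750000, DF = 0.512377, PV = 53.159065
Price P = sum_t PV_t = 105.019653
First compute Macaulay numerator sum_t t * PV_t:
  t * PV_t at t = 0.5000: 1.813346
  t * PV_t at t = 1.0000: 3.507440
  t * PV_t at t = 1.5000: 5.088162
  t * PV_t at t = 2.0000: 6.561137
  t * PV_t at t = 2.5000: 7.931742
  t * PV_t at t = 3.0000: 9.205117
  t * PV_t at t = 3.5000: 10.386173
  t * PV_t at t = 4.0000: 11.479605
  t * PV_t at t = 4.5000: 12.489899
  t * PV_t at t = 5.0000: 13.421340
  t * PV_t at t = 5.5000: 14.278021
  t * PV_t at t = 6.0000: 15.063852
  t * PV_t at t = 6.5000: 15.782566
  t * PV_t at t = 7.0000: 16.437727
  t * PV_t at t = 7.5000: 17.032737
  t * PV_t at t = 8.0000: 17.570844
  t * PV_t at t = 8.5000: 18.055147
  t * PV_t at t = 9.0000: 18.488602
  t * PV_t at t = 9.5000: 18.874030
  t * PV_t at t = 10.0000: 531.590646
Macaulay duration D = 765.058134 / 105.019653 = 7.284904
Modified duration = D / (1 + y/m) = 7.284904 / (1 + 0.034000) = 7.045362


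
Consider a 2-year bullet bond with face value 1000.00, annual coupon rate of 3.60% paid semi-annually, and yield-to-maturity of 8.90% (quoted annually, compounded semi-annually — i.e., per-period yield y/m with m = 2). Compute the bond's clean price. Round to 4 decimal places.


Answer: Price = 904.8192

Derivation:
Coupon per period c = face * coupon_rate / m = 18.000000
Periods per year m = 2; per-period yield y/m = 0.044500
Number of cashflows N = 4
Cashflows (t years, CF_t, discount factor 1/(1+y/m)^(m*t), PV):
  t = 0.5000: CF_t = 18.000000, DF = 0.957396, PV = 17.233126
  t = 1.0000: CF_t = 18.000000, DF = 0.916607, PV = 16.498924
  t = 1.5000: CF_t = 18.000000, DF = 0.877556, PV = 15.796002
  t = 2.0000: CF_t = 1018.000000, DF = 0.840168, PV = 855.291194
Price P = sum_t PV_t = 904.819246


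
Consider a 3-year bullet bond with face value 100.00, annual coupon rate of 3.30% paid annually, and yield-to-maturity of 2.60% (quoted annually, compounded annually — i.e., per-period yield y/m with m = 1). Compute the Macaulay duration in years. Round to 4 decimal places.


Answer: Macaulay duration = 2.9062 years

Derivation:
Coupon per period c = face * coupon_rate / m = 3.300000
Periods per year m = 1; per-period yield y/m = 0.026000
Number of cashflows N = 3
Cashflows (t years, CF_t, discount factor 1/(1+y/m)^(m*t), PV):
  t = 1.0000: CF_t = 3.300000, DF = 0.974659, PV = 3.216374
  t = 2.0000: CF_t = 3.300000, DF = 0.949960, PV = 3.134868
  t = 3.0000: CF_t = 103.300000, DF = 0.925887, PV = 95.644112
Price P = sum_t PV_t = 101.995354
Macaulay numerator sum_t t * PV_t:
  t * PV_t at t = 1.0000: 3.216374
  t * PV_t at t = 2.0000: 6.269735
  t * PV_t at t = 3.0000: 286.932336
Macaulay duration D = (sum_t t * PV_t) / P = 296.418446 / 101.995354 = 2.906196


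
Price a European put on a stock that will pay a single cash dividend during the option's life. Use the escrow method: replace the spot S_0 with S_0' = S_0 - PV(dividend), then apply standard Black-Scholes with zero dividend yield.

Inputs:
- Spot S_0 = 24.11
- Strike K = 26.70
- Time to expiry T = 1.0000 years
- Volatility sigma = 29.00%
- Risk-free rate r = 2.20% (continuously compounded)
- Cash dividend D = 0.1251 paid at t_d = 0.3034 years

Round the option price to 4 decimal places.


Answer: Price = 4.0777

Derivation:
PV(D) = D * exp(-r * t_d) = 0.1251 * 0.99334743 = 0.12426776
S_0' = S_0 - PV(D) = 24.1100 - 0.12426776 = 23.98573224
d1 = (ln(S_0'/K) + (r + sigma^2/2)*T) / (sigma*sqrt(T)) = -0.14880828
d2 = d1 - sigma*sqrt(T) = -0.43880828
exp(-rT) = 0.97824024
N(-d1) = 0.55914754; N(-d2) = 0.66959977
P = K * exp(-rT) * N(-d2) - S_0' * N(-d1) = 26.7000 * 0.97824024 * 0.66959977 - 23.98573224 * 0.55914754 = 4.0777


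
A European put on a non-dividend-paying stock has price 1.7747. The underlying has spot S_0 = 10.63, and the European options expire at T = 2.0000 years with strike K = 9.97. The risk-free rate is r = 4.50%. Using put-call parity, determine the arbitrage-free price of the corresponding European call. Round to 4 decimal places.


Put-call parity: C - P = S_0 * exp(-qT) - K * exp(-rT).
S_0 * exp(-qT) = 10.6300 * 1.00000000 = 10.63000000
K * exp(-rT) = 9.9700 * 0.91393119 = 9.11189392
C = P + S*exp(-qT) - K*exp(-rT)
C = 1.7747 + 10.63000000 - 9.11189392 = 3.2928

Answer: Call price = 3.2928


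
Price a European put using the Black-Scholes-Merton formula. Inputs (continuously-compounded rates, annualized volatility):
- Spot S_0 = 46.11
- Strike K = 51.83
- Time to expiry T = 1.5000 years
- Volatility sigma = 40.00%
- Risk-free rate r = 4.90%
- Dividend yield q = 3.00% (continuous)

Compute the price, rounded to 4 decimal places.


d1 = (ln(S/K) + (r - q + 0.5*sigma^2) * T) / (sigma * sqrt(T)) = 0.06442304
d2 = d1 - sigma * sqrt(T) = -0.42547491
exp(-rT) = 0.92913615; exp(-qT) = 0.95599748
P = K * exp(-rT) * N(-d2) - S_0 * exp(-qT) * N(-d1)
N(-d1) = 0.47431669; N(-d2) = 0.66475475
P = 51.8300 * 0.92913615 * 0.66475475 - 46.1100 * 0.95599748 * 0.47431669 = 11.1043

Answer: Price = 11.1043


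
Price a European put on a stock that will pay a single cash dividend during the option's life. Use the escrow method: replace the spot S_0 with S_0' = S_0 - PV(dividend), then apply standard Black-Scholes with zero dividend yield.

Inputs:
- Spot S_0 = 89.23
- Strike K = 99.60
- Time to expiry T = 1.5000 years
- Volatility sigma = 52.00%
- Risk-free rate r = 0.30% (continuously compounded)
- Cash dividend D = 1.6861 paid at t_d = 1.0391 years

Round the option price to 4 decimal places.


PV(D) = D * exp(-r * t_d) = 1.6861 * 0.99688755 = 1.68085210
S_0' = S_0 - PV(D) = 89.2300 - 1.68085210 = 87.54914790
d1 = (ln(S_0'/K) + (r + sigma^2/2)*T) / (sigma*sqrt(T)) = 0.12300546
d2 = d1 - sigma*sqrt(T) = -0.51386187
exp(-rT) = 0.99551011
N(-d1) = 0.45105139; N(-d2) = 0.69632572
P = K * exp(-rT) * N(-d2) - S_0' * N(-d1) = 99.6000 * 0.99551011 * 0.69632572 - 87.54914790 * 0.45105139 = 29.5535

Answer: Price = 29.5535


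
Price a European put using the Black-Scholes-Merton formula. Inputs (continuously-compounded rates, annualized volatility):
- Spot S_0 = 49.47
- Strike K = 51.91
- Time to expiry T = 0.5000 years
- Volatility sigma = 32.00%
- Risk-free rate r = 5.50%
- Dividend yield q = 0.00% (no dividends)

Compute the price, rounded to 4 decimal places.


Answer: Price = 5.0373

Derivation:
d1 = (ln(S/K) + (r - q + 0.5*sigma^2) * T) / (sigma * sqrt(T)) = 0.02189810
d2 = d1 - sigma * sqrt(T) = -0.20437607
exp(-rT) = 0.97287468; exp(-qT) = 1.00000000
P = K * exp(-rT) * N(-d2) - S_0 * exp(-qT) * N(-d1)
N(-d1) = 0.49126462; N(-d2) = 0.58097018
P = 51.9100 * 0.97287468 * 0.58097018 - 49.4700 * 1.00000000 * 0.49126462 = 5.0373


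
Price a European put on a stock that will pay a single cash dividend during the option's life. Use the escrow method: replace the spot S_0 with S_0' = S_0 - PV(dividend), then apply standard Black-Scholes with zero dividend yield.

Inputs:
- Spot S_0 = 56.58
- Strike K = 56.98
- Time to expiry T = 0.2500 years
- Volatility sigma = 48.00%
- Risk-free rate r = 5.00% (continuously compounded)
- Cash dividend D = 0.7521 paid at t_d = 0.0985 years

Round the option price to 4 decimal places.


Answer: Price = 5.5771

Derivation:
PV(D) = D * exp(-r * t_d) = 0.7521 * 0.99508711 = 0.74840501
S_0' = S_0 - PV(D) = 56.5800 - 0.74840501 = 55.83159499
d1 = (ln(S_0'/K) + (r + sigma^2/2)*T) / (sigma*sqrt(T)) = 0.08724833
d2 = d1 - sigma*sqrt(T) = -0.15275167
exp(-rT) = 0.98757780
N(-d1) = 0.46523706; N(-d2) = 0.56070295
P = K * exp(-rT) * N(-d2) - S_0' * N(-d1) = 56.9800 * 0.98757780 * 0.56070295 - 55.83159499 * 0.46523706 = 5.5771
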